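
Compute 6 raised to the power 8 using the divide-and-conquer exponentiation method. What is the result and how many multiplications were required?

Computing 6^8 by squaring (build up from 6^1; each line after the first costs one multiplication):

6^1 = 6
6^2 = (6^1)^2 = 6^2 = 36
6^4 = (6^2)^2 = 36^2 = 1296
6^8 = (6^4)^2 = 1296^2 = 1679616

Result: 1679616
Multiplications needed: 3 (3 lines after 6^1)

6^8 = 1679616. Using exponentiation by squaring, this requires 3 multiplications. The key idea: if the exponent is even, square the half-power; if odd, multiply by the base once.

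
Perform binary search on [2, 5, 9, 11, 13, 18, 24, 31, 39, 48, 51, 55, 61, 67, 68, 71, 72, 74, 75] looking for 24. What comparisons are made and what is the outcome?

Binary search for 24 in [2, 5, 9, 11, 13, 18, 24, 31, 39, 48, 51, 55, 61, 67, 68, 71, 72, 74, 75]:

lo=0, hi=18, mid=9, arr[mid]=48 -> 48 > 24, search left half
lo=0, hi=8, mid=4, arr[mid]=13 -> 13 < 24, search right half
lo=5, hi=8, mid=6, arr[mid]=24 -> Found target at index 6!

Binary search finds 24 at index 6 after 3 comparisons. The search repeatedly halves the search space by comparing with the middle element.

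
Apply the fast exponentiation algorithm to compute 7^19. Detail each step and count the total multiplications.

Computing 7^19 by squaring (build up from 7^1; each line after the first costs one multiplication):

7^1 = 7
7^2 = (7^1)^2 = 7^2 = 49
7^4 = (7^2)^2 = 49^2 = 2401
7^8 = (7^4)^2 = 2401^2 = 5764801
7^9 = 7 * 7^8 = 7 * 5764801 = 40353607
7^18 = (7^9)^2 = 40353607^2 = 1628413597910449
7^19 = 7 * 7^18 = 7 * 1628413597910449 = 11398895185373143

Result: 11398895185373143
Multiplications needed: 6 (6 lines after 7^1)

7^19 = 11398895185373143. Using exponentiation by squaring, this requires 6 multiplications. The key idea: if the exponent is even, square the half-power; if odd, multiply by the base once.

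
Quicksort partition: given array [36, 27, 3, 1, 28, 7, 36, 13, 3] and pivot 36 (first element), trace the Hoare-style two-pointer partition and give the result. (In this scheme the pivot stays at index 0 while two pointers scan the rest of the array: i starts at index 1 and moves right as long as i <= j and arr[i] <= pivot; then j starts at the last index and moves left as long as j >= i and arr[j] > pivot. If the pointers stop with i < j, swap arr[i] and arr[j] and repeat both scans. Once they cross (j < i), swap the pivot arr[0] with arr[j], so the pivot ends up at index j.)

Hoare-style two-pointer partition with pivot = 36:

Initial array: [36, 27, 3, 1, 28, 7, 36, 13, 3]

Pointers start at i = 1, j = 8.
i ends at 9, j ends at 8: the pointers have crossed (j < i), so scanning stops.

Swap pivot arr[0] with arr[8] to place pivot at position 8: [3, 27, 3, 1, 28, 7, 36, 13, 36]
Pivot position: 8

After partitioning with pivot 36, the array becomes [3, 27, 3, 1, 28, 7, 36, 13, 36]. The pivot is placed at index 8. All elements to the left of the pivot are <= 36, and all elements to the right are > 36.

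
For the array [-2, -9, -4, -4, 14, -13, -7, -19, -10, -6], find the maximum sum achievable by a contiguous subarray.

Using Kadane's algorithm on [-2, -9, -4, -4, 14, -13, -7, -19, -10, -6]:

Scanning through the array:
Position 1 (value -9): max_ending_here = -9, max_so_far = -2
Position 2 (value -4): max_ending_here = -4, max_so_far = -2
Position 3 (value -4): max_ending_here = -4, max_so_far = -2
Position 4 (value 14): max_ending_here = 14, max_so_far = 14
Position 5 (value -13): max_ending_here = 1, max_so_far = 14
Position 6 (value -7): max_ending_here = -6, max_so_far = 14
Position 7 (value -19): max_ending_here = -19, max_so_far = 14
Position 8 (value -10): max_ending_here = -10, max_so_far = 14
Position 9 (value -6): max_ending_here = -6, max_so_far = 14

Maximum subarray: [14]
Maximum sum: 14

The maximum subarray is [14] with sum 14. This subarray runs from index 4 to index 4.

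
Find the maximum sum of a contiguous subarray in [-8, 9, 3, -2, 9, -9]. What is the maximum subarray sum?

Using Kadane's algorithm on [-8, 9, 3, -2, 9, -9]:

Scanning through the array:
Position 1 (value 9): max_ending_here = 9, max_so_far = 9
Position 2 (value 3): max_ending_here = 12, max_so_far = 12
Position 3 (value -2): max_ending_here = 10, max_so_far = 12
Position 4 (value 9): max_ending_here = 19, max_so_far = 19
Position 5 (value -9): max_ending_here = 10, max_so_far = 19

Maximum subarray: [9, 3, -2, 9]
Maximum sum: 19

The maximum subarray is [9, 3, -2, 9] with sum 19. This subarray runs from index 1 to index 4.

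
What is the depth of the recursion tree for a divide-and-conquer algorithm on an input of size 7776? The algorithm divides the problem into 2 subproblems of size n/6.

For divide and conquer with division factor 6:

Problem sizes at each level:
Level 0: 7776
Level 1: 1296
Level 2: 216
Level 3: 36
Level 4: 6
Level 5: 1

The root is level 0 and the size-1 base case is level 5 (the tree spans levels 0 through 5, i.e. 6 levels counting the root), so the depth is the number of divisions: log_6(7776) = 5

The recursion tree depth is log_6(7776) = 5. At each level, the problem size is divided by 6, so it takes 5 divisions to reduce to a base case of size 1. The algorithm makes 2 recursive calls at each level.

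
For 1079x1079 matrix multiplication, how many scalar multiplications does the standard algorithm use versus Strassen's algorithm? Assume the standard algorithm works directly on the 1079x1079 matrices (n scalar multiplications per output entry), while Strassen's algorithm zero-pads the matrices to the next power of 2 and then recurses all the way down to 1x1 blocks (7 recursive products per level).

Matrix multiplication for 1079x1079 matrices:

Strassen's algorithm requires power-of-2 dimensions. Pad 1079x1079 to 2048x2048 (next power of 2).

Standard algorithm: 1079^3 = 1256216039 multiplications
Strassen's algorithm: 7^(log2(2048)) = 7^11 = 1977326743 multiplications
Difference: 1256216039 - 1977326743 = -721110704 (Strassen uses MORE here due to padding overhead — for small or just-over-power-of-2 n, padding can outweigh the per-level savings)

Standard: 1256216039 multiplications (1079^3). Strassen: 1977326743 multiplications (7^11, after padding to 2048x2048). Strassen reduces 8 recursive multiplications to 7 at each level.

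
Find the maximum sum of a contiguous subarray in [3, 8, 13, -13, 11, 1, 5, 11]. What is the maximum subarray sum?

Using Kadane's algorithm on [3, 8, 13, -13, 11, 1, 5, 11]:

Scanning through the array:
Position 1 (value 8): max_ending_here = 11, max_so_far = 11
Position 2 (value 13): max_ending_here = 24, max_so_far = 24
Position 3 (value -13): max_ending_here = 11, max_so_far = 24
Position 4 (value 11): max_ending_here = 22, max_so_far = 24
Position 5 (value 1): max_ending_here = 23, max_so_far = 24
Position 6 (value 5): max_ending_here = 28, max_so_far = 28
Position 7 (value 11): max_ending_here = 39, max_so_far = 39

Maximum subarray: [3, 8, 13, -13, 11, 1, 5, 11]
Maximum sum: 39

The maximum subarray is [3, 8, 13, -13, 11, 1, 5, 11] with sum 39. This subarray runs from index 0 to index 7.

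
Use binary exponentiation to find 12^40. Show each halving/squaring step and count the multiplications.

Computing 12^40 by squaring (build up from 12^1; each line after the first costs one multiplication):

12^1 = 12
12^2 = (12^1)^2 = 12^2 = 144
12^4 = (12^2)^2 = 144^2 = 20736
12^5 = 12 * 12^4 = 12 * 20736 = 248832
12^10 = (12^5)^2 = 248832^2 = 61917364224
12^20 = (12^10)^2 = 61917364224^2 = 3833759992447475122176
12^40 = (12^20)^2 = 3833759992447475122176^2 = 14697715679690864505827555550150426126974976

Result: 14697715679690864505827555550150426126974976
Multiplications needed: 6 (6 lines after 12^1)

12^40 = 14697715679690864505827555550150426126974976. Using exponentiation by squaring, this requires 6 multiplications. The key idea: if the exponent is even, square the half-power; if odd, multiply by the base once.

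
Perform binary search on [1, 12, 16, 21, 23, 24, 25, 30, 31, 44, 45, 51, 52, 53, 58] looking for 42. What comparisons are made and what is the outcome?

Binary search for 42 in [1, 12, 16, 21, 23, 24, 25, 30, 31, 44, 45, 51, 52, 53, 58]:

lo=0, hi=14, mid=7, arr[mid]=30 -> 30 < 42, search right half
lo=8, hi=14, mid=11, arr[mid]=51 -> 51 > 42, search left half
lo=8, hi=10, mid=9, arr[mid]=44 -> 44 > 42, search left half
lo=8, hi=8, mid=8, arr[mid]=31 -> 31 < 42, search right half
lo=9 > hi=8, target 42 not found

Binary search determines that 42 is not in the array after 4 comparisons. The search space was exhausted without finding the target.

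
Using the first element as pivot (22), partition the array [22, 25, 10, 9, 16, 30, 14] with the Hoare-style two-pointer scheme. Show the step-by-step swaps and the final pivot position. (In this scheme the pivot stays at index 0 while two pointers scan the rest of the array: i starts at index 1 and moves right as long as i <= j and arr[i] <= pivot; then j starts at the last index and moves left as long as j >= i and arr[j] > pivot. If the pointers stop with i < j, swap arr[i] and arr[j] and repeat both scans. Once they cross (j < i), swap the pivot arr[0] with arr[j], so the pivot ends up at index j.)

Hoare-style two-pointer partition with pivot = 22:

Initial array: [22, 25, 10, 9, 16, 30, 14]

Pointers start at i = 1, j = 6.
i stops at index 1 (arr[1]=25 > 22), j stops at index 6 (arr[6]=14 <= 22): swap arr[1] and arr[6], array becomes [22, 14, 10, 9, 16, 30, 25]
i ends at 5, j ends at 4: the pointers have crossed (j < i), so scanning stops.

Swap pivot arr[0] with arr[4] to place pivot at position 4: [16, 14, 10, 9, 22, 30, 25]
Pivot position: 4

After partitioning with pivot 22, the array becomes [16, 14, 10, 9, 22, 30, 25]. The pivot is placed at index 4. All elements to the left of the pivot are <= 22, and all elements to the right are > 22.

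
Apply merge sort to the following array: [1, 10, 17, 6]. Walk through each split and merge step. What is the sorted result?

Merge sort trace:

Split: [1, 10, 17, 6] -> [1, 10] and [17, 6]
  Split: [1, 10] -> [1] and [10]
  Merge: [1] + [10] -> [1, 10]
  Split: [17, 6] -> [17] and [6]
  Merge: [17] + [6] -> [6, 17]
Merge: [1, 10] + [6, 17] -> [1, 6, 10, 17]

Final sorted array: [1, 6, 10, 17]

The merge sort proceeds by recursively splitting the array and merging sorted halves.
After all merges, the sorted array is [1, 6, 10, 17].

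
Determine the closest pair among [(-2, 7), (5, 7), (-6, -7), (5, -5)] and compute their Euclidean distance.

Computing all pairwise distances among 4 points:

d((-2, 7), (5, 7)) = 7.0 <-- minimum
d((-2, 7), (-6, -7)) = 14.5602
d((-2, 7), (5, -5)) = 13.8924
d((5, 7), (-6, -7)) = 17.8045
d((5, 7), (5, -5)) = 12.0
d((-6, -7), (5, -5)) = 11.1803

Closest pair: (-2, 7) and (5, 7) with distance 7.0

The closest pair is (-2, 7) and (5, 7) with Euclidean distance 7.0. For 4 points, brute-force pairwise comparison is shown above. For large n, the divide-and-conquer algorithm (sort by x, recurse on halves, check the dividing strip) achieves O(n log n).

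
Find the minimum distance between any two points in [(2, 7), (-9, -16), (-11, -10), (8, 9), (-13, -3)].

Computing all pairwise distances among 5 points:

d((2, 7), (-9, -16)) = 25.4951
d((2, 7), (-11, -10)) = 21.4009
d((2, 7), (8, 9)) = 6.3246 <-- minimum
d((2, 7), (-13, -3)) = 18.0278
d((-9, -16), (-11, -10)) = 6.3246 <-- minimum
d((-9, -16), (8, 9)) = 30.2324
d((-9, -16), (-13, -3)) = 13.6015
d((-11, -10), (8, 9)) = 26.8701
d((-11, -10), (-13, -3)) = 7.2801
d((8, 9), (-13, -3)) = 24.1868

Minimum distance: 6.3246 (tie among 2 pairs: (2, 7) and (8, 9); (-9, -16) and (-11, -10))

The minimum Euclidean distance is 6.3246. There is a tie: 2 pairs achieve this minimum — (2, 7) and (8, 9); (-9, -16) and (-11, -10). Any of these is a valid closest pair. For 5 points, brute-force pairwise comparison is shown above. For large n, the divide-and-conquer algorithm (sort by x, recurse on halves, check the dividing strip) achieves O(n log n).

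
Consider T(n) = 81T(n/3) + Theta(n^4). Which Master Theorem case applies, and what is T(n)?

Master Theorem for T(n) = 81T(n/3) + O(n^4):

a = 81, b = 3, c = 4
log_b(a) = log_3(81) = 4.0000

Case 2: c = 4 = log_3(81) = 4.0000
T(n) = O(n^4 log n) = O(n^4 log n)

For T(n) = 81T(n/3) + O(n^4): log_3(81) = 4.0000. This is Case 2 of the Master Theorem (c = log_b(a), equal work at all levels), giving O(n^4 log n).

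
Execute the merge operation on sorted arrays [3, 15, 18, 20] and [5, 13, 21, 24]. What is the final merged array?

Merging process:

Compare 3 vs 5: take 3 from left. Merged: [3]
Compare 15 vs 5: take 5 from right. Merged: [3, 5]
Compare 15 vs 13: take 13 from right. Merged: [3, 5, 13]
Compare 15 vs 21: take 15 from left. Merged: [3, 5, 13, 15]
Compare 18 vs 21: take 18 from left. Merged: [3, 5, 13, 15, 18]
Compare 20 vs 21: take 20 from left. Merged: [3, 5, 13, 15, 18, 20]
Append remaining from right: [21, 24]. Merged: [3, 5, 13, 15, 18, 20, 21, 24]

Final merged array: [3, 5, 13, 15, 18, 20, 21, 24]
Total comparisons: 6

The merged array is [3, 5, 13, 15, 18, 20, 21, 24], requiring 6 comparisons. The merge step runs in O(n) time where n is the total number of elements.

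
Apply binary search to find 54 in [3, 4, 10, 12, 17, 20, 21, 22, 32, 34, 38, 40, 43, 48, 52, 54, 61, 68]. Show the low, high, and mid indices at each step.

Binary search for 54 in [3, 4, 10, 12, 17, 20, 21, 22, 32, 34, 38, 40, 43, 48, 52, 54, 61, 68]:

lo=0, hi=17, mid=8, arr[mid]=32 -> 32 < 54, search right half
lo=9, hi=17, mid=13, arr[mid]=48 -> 48 < 54, search right half
lo=14, hi=17, mid=15, arr[mid]=54 -> Found target at index 15!

Binary search finds 54 at index 15 after 3 comparisons. The search repeatedly halves the search space by comparing with the middle element.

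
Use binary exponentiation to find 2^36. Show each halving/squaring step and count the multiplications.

Computing 2^36 by squaring (build up from 2^1; each line after the first costs one multiplication):

2^1 = 2
2^2 = (2^1)^2 = 2^2 = 4
2^4 = (2^2)^2 = 4^2 = 16
2^8 = (2^4)^2 = 16^2 = 256
2^9 = 2 * 2^8 = 2 * 256 = 512
2^18 = (2^9)^2 = 512^2 = 262144
2^36 = (2^18)^2 = 262144^2 = 68719476736

Result: 68719476736
Multiplications needed: 6 (6 lines after 2^1)

2^36 = 68719476736. Using exponentiation by squaring, this requires 6 multiplications. The key idea: if the exponent is even, square the half-power; if odd, multiply by the base once.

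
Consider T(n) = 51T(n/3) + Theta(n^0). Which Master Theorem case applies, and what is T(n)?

Master Theorem for T(n) = 51T(n/3) + O(n^0):

a = 51, b = 3, c = 0
log_b(a) = log_3(51) = 3.5789

Case 1: c = 0 < log_3(51) = 3.5789
T(n) = O(n^(log_3 51))

For T(n) = 51T(n/3) + O(n^0): log_3(51) = 3.5789. This is Case 1 of the Master Theorem (c < log_b(a), work dominated by leaves), giving O(n^(log_3 51)).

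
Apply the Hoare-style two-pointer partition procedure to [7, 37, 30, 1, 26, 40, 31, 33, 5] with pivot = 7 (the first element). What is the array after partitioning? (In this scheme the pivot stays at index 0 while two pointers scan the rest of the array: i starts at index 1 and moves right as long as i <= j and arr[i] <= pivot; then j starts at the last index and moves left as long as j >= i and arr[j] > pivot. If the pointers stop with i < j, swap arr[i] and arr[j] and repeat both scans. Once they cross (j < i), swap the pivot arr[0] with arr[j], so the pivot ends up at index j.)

Hoare-style two-pointer partition with pivot = 7:

Initial array: [7, 37, 30, 1, 26, 40, 31, 33, 5]

Pointers start at i = 1, j = 8.
i stops at index 1 (arr[1]=37 > 7), j stops at index 8 (arr[8]=5 <= 7): swap arr[1] and arr[8], array becomes [7, 5, 30, 1, 26, 40, 31, 33, 37]
i stops at index 2 (arr[2]=30 > 7), j stops at index 3 (arr[3]=1 <= 7): swap arr[2] and arr[3], array becomes [7, 5, 1, 30, 26, 40, 31, 33, 37]
i ends at 3, j ends at 2: the pointers have crossed (j < i), so scanning stops.

Swap pivot arr[0] with arr[2] to place pivot at position 2: [1, 5, 7, 30, 26, 40, 31, 33, 37]
Pivot position: 2

After partitioning with pivot 7, the array becomes [1, 5, 7, 30, 26, 40, 31, 33, 37]. The pivot is placed at index 2. All elements to the left of the pivot are <= 7, and all elements to the right are > 7.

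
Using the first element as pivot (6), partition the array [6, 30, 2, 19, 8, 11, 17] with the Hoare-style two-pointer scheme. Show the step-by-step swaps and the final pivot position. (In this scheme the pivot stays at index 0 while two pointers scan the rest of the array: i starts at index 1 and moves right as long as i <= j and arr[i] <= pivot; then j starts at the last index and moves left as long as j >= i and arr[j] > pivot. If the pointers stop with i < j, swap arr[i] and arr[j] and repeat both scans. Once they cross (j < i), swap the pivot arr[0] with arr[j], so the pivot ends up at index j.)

Hoare-style two-pointer partition with pivot = 6:

Initial array: [6, 30, 2, 19, 8, 11, 17]

Pointers start at i = 1, j = 6.
i stops at index 1 (arr[1]=30 > 6), j stops at index 2 (arr[2]=2 <= 6): swap arr[1] and arr[2], array becomes [6, 2, 30, 19, 8, 11, 17]
i ends at 2, j ends at 1: the pointers have crossed (j < i), so scanning stops.

Swap pivot arr[0] with arr[1] to place pivot at position 1: [2, 6, 30, 19, 8, 11, 17]
Pivot position: 1

After partitioning with pivot 6, the array becomes [2, 6, 30, 19, 8, 11, 17]. The pivot is placed at index 1. All elements to the left of the pivot are <= 6, and all elements to the right are > 6.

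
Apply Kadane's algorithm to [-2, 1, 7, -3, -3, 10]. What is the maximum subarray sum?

Using Kadane's algorithm on [-2, 1, 7, -3, -3, 10]:

Scanning through the array:
Position 1 (value 1): max_ending_here = 1, max_so_far = 1
Position 2 (value 7): max_ending_here = 8, max_so_far = 8
Position 3 (value -3): max_ending_here = 5, max_so_far = 8
Position 4 (value -3): max_ending_here = 2, max_so_far = 8
Position 5 (value 10): max_ending_here = 12, max_so_far = 12

Maximum subarray: [1, 7, -3, -3, 10]
Maximum sum: 12

The maximum subarray is [1, 7, -3, -3, 10] with sum 12. This subarray runs from index 1 to index 5.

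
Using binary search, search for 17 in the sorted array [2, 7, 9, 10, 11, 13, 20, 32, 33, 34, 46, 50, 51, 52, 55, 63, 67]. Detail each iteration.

Binary search for 17 in [2, 7, 9, 10, 11, 13, 20, 32, 33, 34, 46, 50, 51, 52, 55, 63, 67]:

lo=0, hi=16, mid=8, arr[mid]=33 -> 33 > 17, search left half
lo=0, hi=7, mid=3, arr[mid]=10 -> 10 < 17, search right half
lo=4, hi=7, mid=5, arr[mid]=13 -> 13 < 17, search right half
lo=6, hi=7, mid=6, arr[mid]=20 -> 20 > 17, search left half
lo=6 > hi=5, target 17 not found

Binary search determines that 17 is not in the array after 4 comparisons. The search space was exhausted without finding the target.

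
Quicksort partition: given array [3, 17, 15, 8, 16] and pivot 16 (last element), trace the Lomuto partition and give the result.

Lomuto partition with pivot = 16:

Initial array: [3, 17, 15, 8, 16]

arr[0]=3 <= 16: swap with position 0, array becomes [3, 17, 15, 8, 16]
arr[1]=17 > 16: no swap
arr[2]=15 <= 16: swap with position 1, array becomes [3, 15, 17, 8, 16]
arr[3]=8 <= 16: swap with position 2, array becomes [3, 15, 8, 17, 16]

Place pivot at position 3: [3, 15, 8, 16, 17]
Pivot position: 3

After partitioning with pivot 16, the array becomes [3, 15, 8, 16, 17]. The pivot is placed at index 3. All elements to the left of the pivot are <= 16, and all elements to the right are > 16.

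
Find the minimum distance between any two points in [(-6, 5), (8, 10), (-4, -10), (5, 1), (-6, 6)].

Computing all pairwise distances among 5 points:

d((-6, 5), (8, 10)) = 14.8661
d((-6, 5), (-4, -10)) = 15.1327
d((-6, 5), (5, 1)) = 11.7047
d((-6, 5), (-6, 6)) = 1.0 <-- minimum
d((8, 10), (-4, -10)) = 23.3238
d((8, 10), (5, 1)) = 9.4868
d((8, 10), (-6, 6)) = 14.5602
d((-4, -10), (5, 1)) = 14.2127
d((-4, -10), (-6, 6)) = 16.1245
d((5, 1), (-6, 6)) = 12.083

Closest pair: (-6, 5) and (-6, 6) with distance 1.0

The closest pair is (-6, 5) and (-6, 6) with Euclidean distance 1.0. For 5 points, brute-force pairwise comparison is shown above. For large n, the divide-and-conquer algorithm (sort by x, recurse on halves, check the dividing strip) achieves O(n log n).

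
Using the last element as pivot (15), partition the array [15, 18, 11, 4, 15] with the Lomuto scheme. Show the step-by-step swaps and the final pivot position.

Lomuto partition with pivot = 15:

Initial array: [15, 18, 11, 4, 15]

arr[0]=15 <= 15: swap with position 0, array becomes [15, 18, 11, 4, 15]
arr[1]=18 > 15: no swap
arr[2]=11 <= 15: swap with position 1, array becomes [15, 11, 18, 4, 15]
arr[3]=4 <= 15: swap with position 2, array becomes [15, 11, 4, 18, 15]

Place pivot at position 3: [15, 11, 4, 15, 18]
Pivot position: 3

After partitioning with pivot 15, the array becomes [15, 11, 4, 15, 18]. The pivot is placed at index 3. All elements to the left of the pivot are <= 15, and all elements to the right are > 15.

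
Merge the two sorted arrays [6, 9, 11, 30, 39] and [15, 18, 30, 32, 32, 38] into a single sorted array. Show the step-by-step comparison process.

Merging process:

Compare 6 vs 15: take 6 from left. Merged: [6]
Compare 9 vs 15: take 9 from left. Merged: [6, 9]
Compare 11 vs 15: take 11 from left. Merged: [6, 9, 11]
Compare 30 vs 15: take 15 from right. Merged: [6, 9, 11, 15]
Compare 30 vs 18: take 18 from right. Merged: [6, 9, 11, 15, 18]
Compare 30 vs 30: take 30 from left. Merged: [6, 9, 11, 15, 18, 30]
Compare 39 vs 30: take 30 from right. Merged: [6, 9, 11, 15, 18, 30, 30]
Compare 39 vs 32: take 32 from right. Merged: [6, 9, 11, 15, 18, 30, 30, 32]
Compare 39 vs 32: take 32 from right. Merged: [6, 9, 11, 15, 18, 30, 30, 32, 32]
Compare 39 vs 38: take 38 from right. Merged: [6, 9, 11, 15, 18, 30, 30, 32, 32, 38]
Append remaining from left: [39]. Merged: [6, 9, 11, 15, 18, 30, 30, 32, 32, 38, 39]

Final merged array: [6, 9, 11, 15, 18, 30, 30, 32, 32, 38, 39]
Total comparisons: 10

The merged array is [6, 9, 11, 15, 18, 30, 30, 32, 32, 38, 39], requiring 10 comparisons. The merge step runs in O(n) time where n is the total number of elements.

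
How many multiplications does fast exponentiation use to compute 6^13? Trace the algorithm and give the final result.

Computing 6^13 by squaring (build up from 6^1; each line after the first costs one multiplication):

6^1 = 6
6^2 = (6^1)^2 = 6^2 = 36
6^3 = 6 * 6^2 = 6 * 36 = 216
6^6 = (6^3)^2 = 216^2 = 46656
6^12 = (6^6)^2 = 46656^2 = 2176782336
6^13 = 6 * 6^12 = 6 * 2176782336 = 13060694016

Result: 13060694016
Multiplications needed: 5 (5 lines after 6^1)

6^13 = 13060694016. Using exponentiation by squaring, this requires 5 multiplications. The key idea: if the exponent is even, square the half-power; if odd, multiply by the base once.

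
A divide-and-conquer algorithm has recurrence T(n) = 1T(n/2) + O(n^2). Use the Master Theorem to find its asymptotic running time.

Master Theorem for T(n) = 1T(n/2) + O(n^2):

a = 1, b = 2, c = 2
log_b(a) = log_2(1) = 0.0000

Case 3: c = 2 > log_2(1) = 0.0000
T(n) = O(n^2) = O(n^2)

For T(n) = 1T(n/2) + O(n^2): log_2(1) = 0.0000. This is Case 3 of the Master Theorem (c > log_b(a), work dominated by root), giving O(n^2).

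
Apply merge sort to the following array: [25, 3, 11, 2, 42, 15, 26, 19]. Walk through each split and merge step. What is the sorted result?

Merge sort trace:

Split: [25, 3, 11, 2, 42, 15, 26, 19] -> [25, 3, 11, 2] and [42, 15, 26, 19]
  Split: [25, 3, 11, 2] -> [25, 3] and [11, 2]
    Split: [25, 3] -> [25] and [3]
    Merge: [25] + [3] -> [3, 25]
    Split: [11, 2] -> [11] and [2]
    Merge: [11] + [2] -> [2, 11]
  Merge: [3, 25] + [2, 11] -> [2, 3, 11, 25]
  Split: [42, 15, 26, 19] -> [42, 15] and [26, 19]
    Split: [42, 15] -> [42] and [15]
    Merge: [42] + [15] -> [15, 42]
    Split: [26, 19] -> [26] and [19]
    Merge: [26] + [19] -> [19, 26]
  Merge: [15, 42] + [19, 26] -> [15, 19, 26, 42]
Merge: [2, 3, 11, 25] + [15, 19, 26, 42] -> [2, 3, 11, 15, 19, 25, 26, 42]

Final sorted array: [2, 3, 11, 15, 19, 25, 26, 42]

The merge sort proceeds by recursively splitting the array and merging sorted halves.
After all merges, the sorted array is [2, 3, 11, 15, 19, 25, 26, 42].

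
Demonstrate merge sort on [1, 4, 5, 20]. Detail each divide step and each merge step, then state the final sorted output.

Merge sort trace:

Split: [1, 4, 5, 20] -> [1, 4] and [5, 20]
  Split: [1, 4] -> [1] and [4]
  Merge: [1] + [4] -> [1, 4]
  Split: [5, 20] -> [5] and [20]
  Merge: [5] + [20] -> [5, 20]
Merge: [1, 4] + [5, 20] -> [1, 4, 5, 20]

Final sorted array: [1, 4, 5, 20]

The merge sort proceeds by recursively splitting the array and merging sorted halves.
After all merges, the sorted array is [1, 4, 5, 20].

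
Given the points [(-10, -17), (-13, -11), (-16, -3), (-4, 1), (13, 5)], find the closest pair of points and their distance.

Computing all pairwise distances among 5 points:

d((-10, -17), (-13, -11)) = 6.7082 <-- minimum
d((-10, -17), (-16, -3)) = 15.2315
d((-10, -17), (-4, 1)) = 18.9737
d((-10, -17), (13, 5)) = 31.8277
d((-13, -11), (-16, -3)) = 8.544
d((-13, -11), (-4, 1)) = 15.0
d((-13, -11), (13, 5)) = 30.5287
d((-16, -3), (-4, 1)) = 12.6491
d((-16, -3), (13, 5)) = 30.0832
d((-4, 1), (13, 5)) = 17.4642

Closest pair: (-10, -17) and (-13, -11) with distance 6.7082

The closest pair is (-10, -17) and (-13, -11) with Euclidean distance 6.7082. For 5 points, brute-force pairwise comparison is shown above. For large n, the divide-and-conquer algorithm (sort by x, recurse on halves, check the dividing strip) achieves O(n log n).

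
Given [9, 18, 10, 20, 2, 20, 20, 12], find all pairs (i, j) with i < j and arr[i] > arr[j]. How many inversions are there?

Finding inversions in [9, 18, 10, 20, 2, 20, 20, 12]:

(0, 4): arr[0]=9 > arr[4]=2
(1, 2): arr[1]=18 > arr[2]=10
(1, 4): arr[1]=18 > arr[4]=2
(1, 7): arr[1]=18 > arr[7]=12
(2, 4): arr[2]=10 > arr[4]=2
(3, 4): arr[3]=20 > arr[4]=2
(3, 7): arr[3]=20 > arr[7]=12
(5, 7): arr[5]=20 > arr[7]=12
(6, 7): arr[6]=20 > arr[7]=12

Total inversions: 9

The array has 9 inversion(s): (0,4), (1,2), (1,4), (1,7), (2,4), (3,4), (3,7), (5,7), (6,7). Each pair (i,j) satisfies i < j and arr[i] > arr[j].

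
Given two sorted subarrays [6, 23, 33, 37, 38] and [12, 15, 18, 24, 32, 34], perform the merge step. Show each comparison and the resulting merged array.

Merging process:

Compare 6 vs 12: take 6 from left. Merged: [6]
Compare 23 vs 12: take 12 from right. Merged: [6, 12]
Compare 23 vs 15: take 15 from right. Merged: [6, 12, 15]
Compare 23 vs 18: take 18 from right. Merged: [6, 12, 15, 18]
Compare 23 vs 24: take 23 from left. Merged: [6, 12, 15, 18, 23]
Compare 33 vs 24: take 24 from right. Merged: [6, 12, 15, 18, 23, 24]
Compare 33 vs 32: take 32 from right. Merged: [6, 12, 15, 18, 23, 24, 32]
Compare 33 vs 34: take 33 from left. Merged: [6, 12, 15, 18, 23, 24, 32, 33]
Compare 37 vs 34: take 34 from right. Merged: [6, 12, 15, 18, 23, 24, 32, 33, 34]
Append remaining from left: [37, 38]. Merged: [6, 12, 15, 18, 23, 24, 32, 33, 34, 37, 38]

Final merged array: [6, 12, 15, 18, 23, 24, 32, 33, 34, 37, 38]
Total comparisons: 9

The merged array is [6, 12, 15, 18, 23, 24, 32, 33, 34, 37, 38], requiring 9 comparisons. The merge step runs in O(n) time where n is the total number of elements.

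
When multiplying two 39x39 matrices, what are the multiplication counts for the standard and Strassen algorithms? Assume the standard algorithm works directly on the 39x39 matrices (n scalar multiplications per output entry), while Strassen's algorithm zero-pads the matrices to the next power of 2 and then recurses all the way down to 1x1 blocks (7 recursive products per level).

Matrix multiplication for 39x39 matrices:

Strassen's algorithm requires power-of-2 dimensions. Pad 39x39 to 64x64 (next power of 2).

Standard algorithm: 39^3 = 59319 multiplications
Strassen's algorithm: 7^(log2(64)) = 7^6 = 117649 multiplications
Difference: 59319 - 117649 = -58330 (Strassen uses MORE here due to padding overhead — for small or just-over-power-of-2 n, padding can outweigh the per-level savings)

Standard: 59319 multiplications (39^3). Strassen: 117649 multiplications (7^6, after padding to 64x64). Strassen reduces 8 recursive multiplications to 7 at each level.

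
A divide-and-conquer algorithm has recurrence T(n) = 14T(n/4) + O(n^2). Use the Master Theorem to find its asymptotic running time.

Master Theorem for T(n) = 14T(n/4) + O(n^2):

a = 14, b = 4, c = 2
log_b(a) = log_4(14) = 1.9037

Case 3: c = 2 > log_4(14) = 1.9037
T(n) = O(n^2) = O(n^2)

For T(n) = 14T(n/4) + O(n^2): log_4(14) = 1.9037. This is Case 3 of the Master Theorem (c > log_b(a), work dominated by root), giving O(n^2).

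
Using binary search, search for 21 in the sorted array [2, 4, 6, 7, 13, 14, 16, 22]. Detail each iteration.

Binary search for 21 in [2, 4, 6, 7, 13, 14, 16, 22]:

lo=0, hi=7, mid=3, arr[mid]=7 -> 7 < 21, search right half
lo=4, hi=7, mid=5, arr[mid]=14 -> 14 < 21, search right half
lo=6, hi=7, mid=6, arr[mid]=16 -> 16 < 21, search right half
lo=7, hi=7, mid=7, arr[mid]=22 -> 22 > 21, search left half
lo=7 > hi=6, target 21 not found

Binary search determines that 21 is not in the array after 4 comparisons. The search space was exhausted without finding the target.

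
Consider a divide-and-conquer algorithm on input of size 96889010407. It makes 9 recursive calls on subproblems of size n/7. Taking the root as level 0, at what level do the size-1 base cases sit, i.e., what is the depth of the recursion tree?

For divide and conquer with division factor 7:

Problem sizes at each level:
Level 0: 96889010407
Level 1: 13841287201
Level 2: 1977326743
Level 3: 282475249
Level 4: 40353607
Level 5: 5764801
Level 6: 823543
Level 7: 117649
Level 8: 16807
Level 9: 2401
Level 10: 343
Level 11: 49
Level 12: 7
Level 13: 1

The root is level 0 and the size-1 base case is level 13 (the tree spans levels 0 through 13, i.e. 14 levels counting the root), so the depth is the number of divisions: log_7(96889010407) = 13

The recursion tree depth is log_7(96889010407) = 13. At each level, the problem size is divided by 7, so it takes 13 divisions to reduce to a base case of size 1. The algorithm makes 9 recursive calls at each level.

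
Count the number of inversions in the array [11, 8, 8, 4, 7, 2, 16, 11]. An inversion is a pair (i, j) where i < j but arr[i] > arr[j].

Finding inversions in [11, 8, 8, 4, 7, 2, 16, 11]:

(0, 1): arr[0]=11 > arr[1]=8
(0, 2): arr[0]=11 > arr[2]=8
(0, 3): arr[0]=11 > arr[3]=4
(0, 4): arr[0]=11 > arr[4]=7
(0, 5): arr[0]=11 > arr[5]=2
(1, 3): arr[1]=8 > arr[3]=4
(1, 4): arr[1]=8 > arr[4]=7
(1, 5): arr[1]=8 > arr[5]=2
(2, 3): arr[2]=8 > arr[3]=4
(2, 4): arr[2]=8 > arr[4]=7
(2, 5): arr[2]=8 > arr[5]=2
(3, 5): arr[3]=4 > arr[5]=2
(4, 5): arr[4]=7 > arr[5]=2
(6, 7): arr[6]=16 > arr[7]=11

Total inversions: 14

The array has 14 inversion(s): (0,1), (0,2), (0,3), (0,4), (0,5), (1,3), (1,4), (1,5), (2,3), (2,4), (2,5), (3,5), (4,5), (6,7). Each pair (i,j) satisfies i < j and arr[i] > arr[j].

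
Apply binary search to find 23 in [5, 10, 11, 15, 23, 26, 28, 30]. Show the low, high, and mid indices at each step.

Binary search for 23 in [5, 10, 11, 15, 23, 26, 28, 30]:

lo=0, hi=7, mid=3, arr[mid]=15 -> 15 < 23, search right half
lo=4, hi=7, mid=5, arr[mid]=26 -> 26 > 23, search left half
lo=4, hi=4, mid=4, arr[mid]=23 -> Found target at index 4!

Binary search finds 23 at index 4 after 3 comparisons. The search repeatedly halves the search space by comparing with the middle element.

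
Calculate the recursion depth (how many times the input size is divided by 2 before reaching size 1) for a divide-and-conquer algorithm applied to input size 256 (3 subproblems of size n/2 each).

For divide and conquer with division factor 2:

Problem sizes at each level:
Level 0: 256
Level 1: 128
Level 2: 64
Level 3: 32
Level 4: 16
Level 5: 8
Level 6: 4
Level 7: 2
Level 8: 1

The root is level 0 and the size-1 base case is level 8 (the tree spans levels 0 through 8, i.e. 9 levels counting the root), so the depth is the number of divisions: log_2(256) = 8

The recursion tree depth is log_2(256) = 8. At each level, the problem size is divided by 2, so it takes 8 divisions to reduce to a base case of size 1. The algorithm makes 3 recursive calls at each level.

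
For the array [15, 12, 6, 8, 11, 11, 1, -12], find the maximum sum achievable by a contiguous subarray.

Using Kadane's algorithm on [15, 12, 6, 8, 11, 11, 1, -12]:

Scanning through the array:
Position 1 (value 12): max_ending_here = 27, max_so_far = 27
Position 2 (value 6): max_ending_here = 33, max_so_far = 33
Position 3 (value 8): max_ending_here = 41, max_so_far = 41
Position 4 (value 11): max_ending_here = 52, max_so_far = 52
Position 5 (value 11): max_ending_here = 63, max_so_far = 63
Position 6 (value 1): max_ending_here = 64, max_so_far = 64
Position 7 (value -12): max_ending_here = 52, max_so_far = 64

Maximum subarray: [15, 12, 6, 8, 11, 11, 1]
Maximum sum: 64

The maximum subarray is [15, 12, 6, 8, 11, 11, 1] with sum 64. This subarray runs from index 0 to index 6.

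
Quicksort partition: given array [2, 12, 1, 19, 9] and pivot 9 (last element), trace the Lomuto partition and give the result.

Lomuto partition with pivot = 9:

Initial array: [2, 12, 1, 19, 9]

arr[0]=2 <= 9: swap with position 0, array becomes [2, 12, 1, 19, 9]
arr[1]=12 > 9: no swap
arr[2]=1 <= 9: swap with position 1, array becomes [2, 1, 12, 19, 9]
arr[3]=19 > 9: no swap

Place pivot at position 2: [2, 1, 9, 19, 12]
Pivot position: 2

After partitioning with pivot 9, the array becomes [2, 1, 9, 19, 12]. The pivot is placed at index 2. All elements to the left of the pivot are <= 9, and all elements to the right are > 9.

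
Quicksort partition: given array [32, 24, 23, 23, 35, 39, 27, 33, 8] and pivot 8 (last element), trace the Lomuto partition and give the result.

Lomuto partition with pivot = 8:

Initial array: [32, 24, 23, 23, 35, 39, 27, 33, 8]

arr[0]=32 > 8: no swap
arr[1]=24 > 8: no swap
arr[2]=23 > 8: no swap
arr[3]=23 > 8: no swap
arr[4]=35 > 8: no swap
arr[5]=39 > 8: no swap
arr[6]=27 > 8: no swap
arr[7]=33 > 8: no swap

Place pivot at position 0: [8, 24, 23, 23, 35, 39, 27, 33, 32]
Pivot position: 0

After partitioning with pivot 8, the array becomes [8, 24, 23, 23, 35, 39, 27, 33, 32]. The pivot is placed at index 0. All elements to the left of the pivot are <= 8, and all elements to the right are > 8.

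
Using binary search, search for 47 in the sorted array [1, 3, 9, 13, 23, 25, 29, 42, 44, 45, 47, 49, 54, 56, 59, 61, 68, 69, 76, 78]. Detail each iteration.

Binary search for 47 in [1, 3, 9, 13, 23, 25, 29, 42, 44, 45, 47, 49, 54, 56, 59, 61, 68, 69, 76, 78]:

lo=0, hi=19, mid=9, arr[mid]=45 -> 45 < 47, search right half
lo=10, hi=19, mid=14, arr[mid]=59 -> 59 > 47, search left half
lo=10, hi=13, mid=11, arr[mid]=49 -> 49 > 47, search left half
lo=10, hi=10, mid=10, arr[mid]=47 -> Found target at index 10!

Binary search finds 47 at index 10 after 4 comparisons. The search repeatedly halves the search space by comparing with the middle element.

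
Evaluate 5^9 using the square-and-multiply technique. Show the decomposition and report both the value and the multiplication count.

Computing 5^9 by squaring (build up from 5^1; each line after the first costs one multiplication):

5^1 = 5
5^2 = (5^1)^2 = 5^2 = 25
5^4 = (5^2)^2 = 25^2 = 625
5^8 = (5^4)^2 = 625^2 = 390625
5^9 = 5 * 5^8 = 5 * 390625 = 1953125

Result: 1953125
Multiplications needed: 4 (4 lines after 5^1)

5^9 = 1953125. Using exponentiation by squaring, this requires 4 multiplications. The key idea: if the exponent is even, square the half-power; if odd, multiply by the base once.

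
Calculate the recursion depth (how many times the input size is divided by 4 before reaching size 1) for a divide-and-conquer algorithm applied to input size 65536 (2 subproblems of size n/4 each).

For divide and conquer with division factor 4:

Problem sizes at each level:
Level 0: 65536
Level 1: 16384
Level 2: 4096
Level 3: 1024
Level 4: 256
Level 5: 64
Level 6: 16
Level 7: 4
Level 8: 1

The root is level 0 and the size-1 base case is level 8 (the tree spans levels 0 through 8, i.e. 9 levels counting the root), so the depth is the number of divisions: log_4(65536) = 8

The recursion tree depth is log_4(65536) = 8. At each level, the problem size is divided by 4, so it takes 8 divisions to reduce to a base case of size 1. The algorithm makes 2 recursive calls at each level.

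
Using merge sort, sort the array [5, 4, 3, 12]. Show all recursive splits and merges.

Merge sort trace:

Split: [5, 4, 3, 12] -> [5, 4] and [3, 12]
  Split: [5, 4] -> [5] and [4]
  Merge: [5] + [4] -> [4, 5]
  Split: [3, 12] -> [3] and [12]
  Merge: [3] + [12] -> [3, 12]
Merge: [4, 5] + [3, 12] -> [3, 4, 5, 12]

Final sorted array: [3, 4, 5, 12]

The merge sort proceeds by recursively splitting the array and merging sorted halves.
After all merges, the sorted array is [3, 4, 5, 12].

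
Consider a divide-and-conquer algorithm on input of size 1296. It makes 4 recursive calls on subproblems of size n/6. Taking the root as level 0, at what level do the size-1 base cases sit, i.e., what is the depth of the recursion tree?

For divide and conquer with division factor 6:

Problem sizes at each level:
Level 0: 1296
Level 1: 216
Level 2: 36
Level 3: 6
Level 4: 1

The root is level 0 and the size-1 base case is level 4 (the tree spans levels 0 through 4, i.e. 5 levels counting the root), so the depth is the number of divisions: log_6(1296) = 4

The recursion tree depth is log_6(1296) = 4. At each level, the problem size is divided by 6, so it takes 4 divisions to reduce to a base case of size 1. The algorithm makes 4 recursive calls at each level.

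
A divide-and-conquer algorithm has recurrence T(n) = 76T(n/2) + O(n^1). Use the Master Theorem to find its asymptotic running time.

Master Theorem for T(n) = 76T(n/2) + O(n^1):

a = 76, b = 2, c = 1
log_b(a) = log_2(76) = 6.2479

Case 1: c = 1 < log_2(76) = 6.2479
T(n) = O(n^(log_2 76))

For T(n) = 76T(n/2) + O(n^1): log_2(76) = 6.2479. This is Case 1 of the Master Theorem (c < log_b(a), work dominated by leaves), giving O(n^(log_2 76)).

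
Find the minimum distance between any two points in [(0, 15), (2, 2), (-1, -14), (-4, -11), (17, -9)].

Computing all pairwise distances among 5 points:

d((0, 15), (2, 2)) = 13.1529
d((0, 15), (-1, -14)) = 29.0172
d((0, 15), (-4, -11)) = 26.3059
d((0, 15), (17, -9)) = 29.4109
d((2, 2), (-1, -14)) = 16.2788
d((2, 2), (-4, -11)) = 14.3178
d((2, 2), (17, -9)) = 18.6011
d((-1, -14), (-4, -11)) = 4.2426 <-- minimum
d((-1, -14), (17, -9)) = 18.6815
d((-4, -11), (17, -9)) = 21.095

Closest pair: (-1, -14) and (-4, -11) with distance 4.2426

The closest pair is (-1, -14) and (-4, -11) with Euclidean distance 4.2426. For 5 points, brute-force pairwise comparison is shown above. For large n, the divide-and-conquer algorithm (sort by x, recurse on halves, check the dividing strip) achieves O(n log n).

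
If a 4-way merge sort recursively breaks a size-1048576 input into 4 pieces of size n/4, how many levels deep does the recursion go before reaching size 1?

For divide and conquer with division factor 4:

Problem sizes at each level:
Level 0: 1048576
Level 1: 262144
Level 2: 65536
Level 3: 16384
Level 4: 4096
Level 5: 1024
Level 6: 256
Level 7: 64
Level 8: 16
Level 9: 4
Level 10: 1

The root is level 0 and the size-1 base case is level 10 (the tree spans levels 0 through 10, i.e. 11 levels counting the root), so the depth is the number of divisions: log_4(1048576) = 10

The recursion tree depth is log_4(1048576) = 10. At each level, the problem size is divided by 4, so it takes 10 divisions to reduce to a base case of size 1. The algorithm makes 4 recursive calls at each level.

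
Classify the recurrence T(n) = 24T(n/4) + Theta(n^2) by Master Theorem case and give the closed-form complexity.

Master Theorem for T(n) = 24T(n/4) + O(n^2):

a = 24, b = 4, c = 2
log_b(a) = log_4(24) = 2.2925

Case 1: c = 2 < log_4(24) = 2.2925
T(n) = O(n^(log_4 24))

For T(n) = 24T(n/4) + O(n^2): log_4(24) = 2.2925. This is Case 1 of the Master Theorem (c < log_b(a), work dominated by leaves), giving O(n^(log_4 24)).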